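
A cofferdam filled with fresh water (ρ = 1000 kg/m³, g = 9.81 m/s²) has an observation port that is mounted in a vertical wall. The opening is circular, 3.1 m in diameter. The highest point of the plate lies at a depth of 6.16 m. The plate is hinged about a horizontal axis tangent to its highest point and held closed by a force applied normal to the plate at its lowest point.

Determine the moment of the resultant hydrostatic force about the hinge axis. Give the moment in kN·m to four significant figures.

M ≈ 929.3 kN·m

γ = ρg = 1000 × 9.81 = 9810 N/m³ = 9.81 kN/m³.
The centroid is at the centre, 1.55 m below the top of the plate, so the centroid depth is h_c = 6.16 + 1.55 = 7.71 m.
A = π(1.55)² = 7.54768 m².
Resultant F = γ·h_c·A = 9.81 × 7.71 × 7.54768 = 570.87 kN.
I_c = πr⁴/4 = π × 1.55⁴/4 = 4.53332 m⁴.
Centre of pressure: y_p = y_c + I_c/(y_c·A) = 7.71 + 4.53332/(7.71 × 7.54768) = 7.71 + 0.077902 = 7.7879 m along the plane.
The resultant acts 1.55 + 0.077902 = 1.6279 m (along the plate) below the hinge at the top edge, so the moment about the hinge is M = F × 1.6279 = 570.87 × 1.6279 = 929.319 kN·m.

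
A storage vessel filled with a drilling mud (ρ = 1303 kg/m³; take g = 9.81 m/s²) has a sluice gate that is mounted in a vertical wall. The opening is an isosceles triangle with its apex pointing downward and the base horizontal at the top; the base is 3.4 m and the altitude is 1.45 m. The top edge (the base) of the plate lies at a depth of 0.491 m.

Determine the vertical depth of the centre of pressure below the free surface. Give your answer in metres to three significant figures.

γ = ρg = 1303 × 9.81 / 1000 = 12.78243 kN/m³.
With the apex down, the centroid sits h/3 = 1.45/3 = 0.483333 m below the base (the top edge), so the centroid depth is h_c = 0.491 + 0.483333 = 0.974333 m.
A = ½ × 3.4 × 1.45 = 2.465 m².
Resultant F = γ·h_c·A = 12.78243 × 0.974333 × 2.465 = 30.7 kN.
I_c = b·h³/36 = 3.4 × 1.45³/36 = 0.287926 m⁴.
Centre of pressure: y_p = y_c + I_c/(y_c·A) = 0.974333 + 0.287926/(0.974333 × 2.465) = 0.974333 + 0.119883 = 1.09422 m along the plane.

h_p = 1.09 m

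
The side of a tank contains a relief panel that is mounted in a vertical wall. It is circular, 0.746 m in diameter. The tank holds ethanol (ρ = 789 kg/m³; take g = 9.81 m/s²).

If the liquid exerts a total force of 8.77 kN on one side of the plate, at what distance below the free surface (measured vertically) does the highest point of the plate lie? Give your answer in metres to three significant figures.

γ = ρg = 789 × 9.81 / 1000 = 7.74009 kN/m³.
A = π(0.373)² = 0.437087 m².
From F = γ·h_c·A, the centroid depth is h_c = 8.77/(7.74009 × 0.437087) = 2.5923 m.
The centroid is at the centre, 0.373 m below the top of the plate, so the highest point sits at h_top = 2.5923 − 0.373 = 2.2193 m below the surface.

d_top ≈ 2.22 m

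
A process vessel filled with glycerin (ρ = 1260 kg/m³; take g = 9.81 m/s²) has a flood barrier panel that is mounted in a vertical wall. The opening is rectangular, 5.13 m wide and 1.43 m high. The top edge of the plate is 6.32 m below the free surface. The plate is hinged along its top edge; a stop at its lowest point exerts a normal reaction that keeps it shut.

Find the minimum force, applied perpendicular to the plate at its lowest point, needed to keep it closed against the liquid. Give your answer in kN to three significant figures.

γ = ρg = 1260 × 9.81 / 1000 = 12.3606 kN/m³.
The centroid lies 1.43/2 = 0.715 m below the top edge, so the centroid depth is h_c = 6.32 + 0.715 = 7.035 m.
A = 5.13 × 1.43 = 7.3359 m².
Resultant F = γ·h_c·A = 12.3606 × 7.035 × 7.3359 = 637.907 kN.
I_c = b·h³/12 = 5.13 × 1.43³/12 = 1.2501 m⁴.
Centre of pressure: y_p = y_c + I_c/(y_c·A) = 7.035 + 1.2501/(7.035 × 7.3359) = 7.035 + 0.024223 = 7.05922 m along the plane.
The resultant acts 0.715 + 0.024223 = 0.739223 m (along the plate) below the hinge at the top edge, so the moment about the hinge is M = F × 0.739223 = 637.907 × 0.739223 = 471.556 kN·m.
A normal force at the bottom, 1.43 m from the hinge, must supply this moment: P = 471.556/1.43 = 329.759 kN.

P ≈ 330 kN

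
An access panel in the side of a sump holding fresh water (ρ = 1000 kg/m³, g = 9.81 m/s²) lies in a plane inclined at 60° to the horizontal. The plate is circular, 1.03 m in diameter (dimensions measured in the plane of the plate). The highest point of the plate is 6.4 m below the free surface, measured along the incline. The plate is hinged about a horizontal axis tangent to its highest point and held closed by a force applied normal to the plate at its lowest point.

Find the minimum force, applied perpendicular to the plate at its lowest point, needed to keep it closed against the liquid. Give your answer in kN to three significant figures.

γ = ρg = 1000 × 9.81 = 9810 N/m³ = 9.81 kN/m³.
Let θ = 60° be the plate's angle to the horizontal; measure y along the incline from where the plane meets the free surface. Vertical depth h = y·sinθ with sinθ = 0.866025.
The centroid is at the centre, 0.515 m below the top of the plate, so y_c = 6.4 + 0.515 = 6.915 m and h_c = 6.915 × 0.866025 = 5.98856 m.
A = π(0.515)² = 0.833229 m².
Resultant F = γ·h_c·A = 9.81 × 5.98856 × 0.833229 = 48.9503 kN.
I_c = πr⁴/4 = π × 0.515⁴/4 = 0.0552483 m⁴.
Centre of pressure: y_p = y_c + I_c/(y_c·A) = 6.915 + 0.0552483/(6.915 × 0.833229) = 6.915 + 0.00958876 = 6.92459 m along the plane.
The resultant acts 0.515 + 0.00958876 = 0.524589 m (along the plate) below the hinge at the top edge, so the moment about the hinge is M = F × 0.524589 = 48.9503 × 0.524589 = 25.6788 kN·m.
A normal force at the bottom, 1.03 m from the hinge, must supply this moment: P = 25.6788/1.03 = 24.9309 kN.

P ≈ 24.9 kN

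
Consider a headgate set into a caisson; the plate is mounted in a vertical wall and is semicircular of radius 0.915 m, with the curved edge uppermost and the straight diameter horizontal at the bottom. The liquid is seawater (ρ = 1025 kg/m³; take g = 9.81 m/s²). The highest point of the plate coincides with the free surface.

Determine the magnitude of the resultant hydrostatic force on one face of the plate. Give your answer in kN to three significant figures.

F ≈ 6.96 kN

γ = ρg = 1025 × 9.81 / 1000 = 10.05525 kN/m³.
The centroid lies 4r/(3π) = 0.388338 m above the diameter, so r − 4r/(3π) = 0.915 − 0.388338 = 0.526662 m below the topmost point, so the centroid depth is h_c = 0.526662 m.
A = πr²/2 = π × 0.915²/2 = 1.31511 m².
Resultant F = γ·h_c·A = 10.05525 × 0.526662 × 1.31511 = 6.96445 kN.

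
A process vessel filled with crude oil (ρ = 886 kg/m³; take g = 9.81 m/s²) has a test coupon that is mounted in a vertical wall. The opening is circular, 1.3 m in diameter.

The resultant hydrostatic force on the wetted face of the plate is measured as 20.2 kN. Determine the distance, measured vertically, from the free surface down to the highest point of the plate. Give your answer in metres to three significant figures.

d_top ≈ 1.10 m

γ = ρg = 886 × 9.81 / 1000 = 8.69166 kN/m³.
A = π(0.65)² = 1.32732 m².
From F = γ·h_c·A, the centroid depth is h_c = 20.2/(8.69166 × 1.32732) = 1.75095 m.
The centroid is at the centre, 0.65 m below the top of the plate, so the highest point sits at h_top = 1.75095 − 0.65 = 1.10095 m below the surface.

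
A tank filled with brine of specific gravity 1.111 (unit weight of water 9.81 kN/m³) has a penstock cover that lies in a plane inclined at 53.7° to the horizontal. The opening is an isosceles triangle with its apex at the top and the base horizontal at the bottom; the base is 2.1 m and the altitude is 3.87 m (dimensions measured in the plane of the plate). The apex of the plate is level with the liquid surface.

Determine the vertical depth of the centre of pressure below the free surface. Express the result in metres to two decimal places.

h_p = 2.34 m

γ = 1.111 × 9.81 = 10.89891 kN/m³.
Let θ = 53.7° be the plate's angle to the horizontal; measure y along the incline from where the plane meets the free surface. Vertical depth h = y·sinθ with sinθ = 0.805928.
With the apex up, the centroid sits 2h/3 = 2 × 3.87/3 = 2.58 m below the apex, so y_c = 2.58 m and h_c = 2.58 × 0.805928 = 2.07929 m.
A = ½ × 2.1 × 3.87 = 4.0635 m².
Resultant F = γ·h_c·A = 10.89891 × 2.07929 × 4.0635 = 92.087 kN.
I_c = b·h³/36 = 2.1 × 3.87³/36 = 3.38104 m⁴.
Centre of pressure: y_p = y_c + I_c/(y_c·A) = 2.58 + 3.38104/(2.58 × 4.0635) = 2.58 + 0.3225 = 2.9025 m along the plane.
Vertically, h_p = y_p·sinθ = 2.9025 × 0.805928 = 2.33921 m.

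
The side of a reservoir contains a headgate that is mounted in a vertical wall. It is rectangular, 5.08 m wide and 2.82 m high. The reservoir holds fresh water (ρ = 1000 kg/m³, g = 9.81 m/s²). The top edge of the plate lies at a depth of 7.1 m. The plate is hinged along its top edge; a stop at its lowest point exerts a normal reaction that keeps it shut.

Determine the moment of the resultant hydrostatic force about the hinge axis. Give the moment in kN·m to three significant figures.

γ = ρg = 1000 × 9.81 = 9810 N/m³ = 9.81 kN/m³.
The centroid lies 2.82/2 = 1.41 m below the top edge, so the centroid depth is h_c = 7.1 + 1.41 = 8.51 m.
A = 5.08 × 2.82 = 14.3256 m².
Resultant F = γ·h_c·A = 9.81 × 8.51 × 14.3256 = 1195.95 kN.
I_c = b·h³/12 = 5.08 × 2.82³/12 = 9.49358 m⁴.
Centre of pressure: y_p = y_c + I_c/(y_c·A) = 8.51 + 9.49358/(8.51 × 14.3256) = 8.51 + 0.0778731 = 8.58787 m along the plane.
The resultant acts 1.41 + 0.0778731 = 1.48787 m (along the plate) below the hinge at the top edge, so the moment about the hinge is M = F × 1.48787 = 1195.95 × 1.48787 = 1779.42 kN·m.

M ≈ 1780 kN·m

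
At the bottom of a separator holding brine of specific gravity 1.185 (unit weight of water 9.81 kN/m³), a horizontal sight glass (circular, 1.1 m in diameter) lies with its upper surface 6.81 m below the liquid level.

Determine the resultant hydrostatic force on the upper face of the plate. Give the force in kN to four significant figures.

F ≈ 75.23 kN

γ = 1.185 × 9.81 = 11.62485 kN/m³.
The plate is horizontal, so pressure is uniform at p = γ·h = 11.62485 × 6.81 = 79.1652 kN/m².
A = π(0.55)² = 0.950332 m².
F = p·A = 79.1652 × 0.950332 = 75.2332 kN.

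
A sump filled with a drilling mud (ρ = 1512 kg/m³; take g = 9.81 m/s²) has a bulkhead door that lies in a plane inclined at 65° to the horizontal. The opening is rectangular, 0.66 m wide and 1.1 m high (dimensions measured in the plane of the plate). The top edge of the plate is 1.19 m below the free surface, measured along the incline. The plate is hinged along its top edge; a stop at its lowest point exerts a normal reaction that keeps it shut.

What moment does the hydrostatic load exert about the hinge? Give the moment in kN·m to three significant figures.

M ≈ 10.3 kN·m

γ = ρg = 1512 × 9.81 / 1000 = 14.83272 kN/m³.
Let θ = 65° be the plate's angle to the horizontal; measure y along the incline from where the plane meets the free surface. Vertical depth h = y·sinθ with sinθ = 0.906308.
The centroid lies 1.1/2 = 0.55 m below the top edge, so y_c = 1.19 + 0.55 = 1.74 m and h_c = 1.74 × 0.906308 = 1.57698 m.
A = 0.66 × 1.1 = 0.726 m².
Resultant F = γ·h_c·A = 14.83272 × 1.57698 × 0.726 = 16.9818 kN.
I_c = b·h³/12 = 0.66 × 1.1³/12 = 0.073205 m⁴.
Centre of pressure: y_p = y_c + I_c/(y_c·A) = 1.74 + 0.073205/(1.74 × 0.726) = 1.74 + 0.0579502 = 1.79795 m along the plane.
The resultant acts 0.55 + 0.0579502 = 0.60795 m (along the plate) below the hinge at the top edge, so the moment about the hinge is M = F × 0.60795 = 16.9818 × 0.60795 = 10.3241 kN·m.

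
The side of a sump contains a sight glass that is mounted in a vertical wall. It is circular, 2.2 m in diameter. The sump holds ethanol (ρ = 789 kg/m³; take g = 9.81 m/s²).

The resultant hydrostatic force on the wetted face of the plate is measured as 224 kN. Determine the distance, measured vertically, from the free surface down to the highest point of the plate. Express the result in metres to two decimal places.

d_top ≈ 6.51 m

γ = ρg = 789 × 9.81 / 1000 = 7.74009 kN/m³.
A = π(1.1)² = 3.80133 m².
From F = γ·h_c·A, the centroid depth is h_c = 224/(7.74009 × 3.80133) = 7.61319 m.
The centroid is at the centre, 1.1 m below the top of the plate, so the highest point sits at h_top = 7.61319 − 1.1 = 6.51319 m below the surface.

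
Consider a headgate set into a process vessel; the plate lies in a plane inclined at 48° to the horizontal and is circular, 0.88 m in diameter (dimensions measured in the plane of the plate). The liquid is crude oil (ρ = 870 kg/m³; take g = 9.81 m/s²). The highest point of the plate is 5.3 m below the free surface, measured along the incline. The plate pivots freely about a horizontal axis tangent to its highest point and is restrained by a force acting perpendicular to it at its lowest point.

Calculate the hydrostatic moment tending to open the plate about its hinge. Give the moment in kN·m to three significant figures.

γ = ρg = 870 × 9.81 / 1000 = 8.5347 kN/m³.
Let θ = 48° be the plate's angle to the horizontal; measure y along the incline from where the plane meets the free surface. Vertical depth h = y·sinθ with sinθ = 0.743145.
The centroid is at the centre, 0.44 m below the top of the plate, so y_c = 5.3 + 0.44 = 5.74 m and h_c = 5.74 × 0.743145 = 4.26565 m.
A = π(0.44)² = 0.608212 m².
Resultant F = γ·h_c·A = 8.5347 × 4.26565 × 0.608212 = 22.1426 kN.
I_c = πr⁴/4 = π × 0.44⁴/4 = 0.0294375 m⁴.
Centre of pressure: y_p = y_c + I_c/(y_c·A) = 5.74 + 0.0294375/(5.74 × 0.608212) = 5.74 + 0.00843207 = 5.74843 m along the plane.
The resultant acts 0.44 + 0.00843207 = 0.448432 m (along the plate) below the hinge at the top edge, so the moment about the hinge is M = F × 0.448432 = 22.1426 × 0.448432 = 9.92945 kN·m.

M ≈ 9.93 kN·m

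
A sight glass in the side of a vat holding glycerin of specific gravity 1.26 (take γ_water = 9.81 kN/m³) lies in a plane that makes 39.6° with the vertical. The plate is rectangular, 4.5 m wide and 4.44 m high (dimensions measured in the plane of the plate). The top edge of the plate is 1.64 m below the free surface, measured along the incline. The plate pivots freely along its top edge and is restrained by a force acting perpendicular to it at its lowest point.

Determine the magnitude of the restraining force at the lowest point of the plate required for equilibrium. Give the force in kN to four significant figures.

P ≈ 437.7 kN

γ = 1.26 × 9.81 = 12.3606 kN/m³.
The plate makes 39.6° with the vertical, i.e. θ = 90° − 39.6° = 50.4° to the horizontal. Measuring y along the incline from the free-surface line, vertical depth h = y·sinθ with sinθ = 0.770513.
The centroid lies 4.44/2 = 2.22 m below the top edge, so y_c = 1.64 + 2.22 = 3.86 m and h_c = 3.86 × 0.770513 = 2.97418 m.
A = 4.5 × 4.44 = 19.98 m².
Resultant F = γ·h_c·A = 12.3606 × 2.97418 × 19.98 = 734.518 kN.
I_c = b·h³/12 = 4.5 × 4.44³/12 = 32.8231 m⁴.
Centre of pressure: y_p = y_c + I_c/(y_c·A) = 3.86 + 32.8231/(3.86 × 19.98) = 3.86 + 0.425595 = 4.28559 m along the plane.
The resultant acts 2.22 + 0.425595 = 2.6456 m (along the plate) below the hinge at the top edge, so the moment about the hinge is M = F × 2.6456 = 734.518 × 2.6456 = 1943.24 kN·m.
A normal force at the bottom, 4.44 m from the hinge, must supply this moment: P = 1943.24/4.44 = 437.667 kN.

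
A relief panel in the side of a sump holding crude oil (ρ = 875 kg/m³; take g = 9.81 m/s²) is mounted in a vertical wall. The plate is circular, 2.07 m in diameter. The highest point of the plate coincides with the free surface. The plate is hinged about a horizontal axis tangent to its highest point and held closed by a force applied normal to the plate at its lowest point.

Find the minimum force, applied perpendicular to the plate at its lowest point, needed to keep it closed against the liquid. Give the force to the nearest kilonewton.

γ = ρg = 875 × 9.81 / 1000 = 8.58375 kN/m³.
The centroid is at the centre, 1.035 m below the top of the plate, so the centroid depth is h_c = 1.035 m.
A = π(1.035)² = 3.36535 m².
Resultant F = γ·h_c·A = 8.58375 × 1.035 × 3.36535 = 29.8984 kN.
I_c = πr⁴/4 = π × 1.035⁴/4 = 0.901262 m⁴.
Centre of pressure: y_p = y_c + I_c/(y_c·A) = 1.035 + 0.901262/(1.035 × 3.36535) = 1.035 + 0.25875 = 1.29375 m along the plane.
The resultant acts 1.035 + 0.25875 = 1.29375 m (along the plate) below the hinge at the top edge, so the moment about the hinge is M = F × 1.29375 = 29.8984 × 1.29375 = 38.6811 kN·m.
A normal force at the bottom, 2.07 m from the hinge, must supply this moment: P = 38.6811/2.07 = 18.6865 kN.

P ≈ 19 kN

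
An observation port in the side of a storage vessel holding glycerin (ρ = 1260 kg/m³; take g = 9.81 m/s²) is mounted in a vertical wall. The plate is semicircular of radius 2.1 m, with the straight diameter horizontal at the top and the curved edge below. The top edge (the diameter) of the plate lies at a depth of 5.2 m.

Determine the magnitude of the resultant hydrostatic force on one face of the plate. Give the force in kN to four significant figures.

F ≈ 521.6 kN

γ = ρg = 1260 × 9.81 / 1000 = 12.3606 kN/m³.
The centroid of a semicircle lies 4r/(3π) = 0.891268 m from the diameter, here below the top edge, so the centroid depth is h_c = 5.2 + 0.891268 = 6.09127 m.
A = πr²/2 = π × 2.1²/2 = 6.92721 m².
Resultant F = γ·h_c·A = 12.3606 × 6.09127 × 6.92721 = 521.562 kN.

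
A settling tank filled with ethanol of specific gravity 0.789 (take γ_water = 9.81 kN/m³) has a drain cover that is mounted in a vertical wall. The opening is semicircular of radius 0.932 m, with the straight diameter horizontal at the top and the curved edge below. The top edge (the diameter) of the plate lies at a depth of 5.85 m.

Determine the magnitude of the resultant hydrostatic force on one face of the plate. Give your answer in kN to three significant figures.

F ≈ 66.0 kN

γ = 0.789 × 9.81 = 7.74009 kN/m³.
The centroid of a semicircle lies 4r/(3π) = 0.395553 m from the diameter, here below the top edge, so the centroid depth is h_c = 5.85 + 0.395553 = 6.24555 m.
A = πr²/2 = π × 0.932²/2 = 1.36443 m².
Resultant F = γ·h_c·A = 7.74009 × 6.24555 × 1.36443 = 65.9581 kN.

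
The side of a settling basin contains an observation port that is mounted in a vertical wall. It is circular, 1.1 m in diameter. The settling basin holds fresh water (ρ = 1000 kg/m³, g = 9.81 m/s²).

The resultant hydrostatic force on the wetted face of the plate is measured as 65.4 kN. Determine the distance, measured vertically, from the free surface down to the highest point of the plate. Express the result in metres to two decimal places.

γ = ρg = 1000 × 9.81 = 9810 N/m³ = 9.81 kN/m³.
A = π(0.55)² = 0.950332 m².
From F = γ·h_c·A, the centroid depth is h_c = 65.4/(9.81 × 0.950332) = 7.01509 m.
The centroid is at the centre, 0.55 m below the top of the plate, so the highest point sits at h_top = 7.01509 − 0.55 = 6.46509 m below the surface.

d_top ≈ 6.47 m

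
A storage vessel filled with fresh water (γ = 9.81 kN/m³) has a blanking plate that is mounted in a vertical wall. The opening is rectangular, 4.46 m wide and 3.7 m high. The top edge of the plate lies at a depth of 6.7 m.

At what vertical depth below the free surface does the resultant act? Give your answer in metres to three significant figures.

γ = 9.81 kN/m³.
The centroid lies 3.7/2 = 1.85 m below the top edge, so the centroid depth is h_c = 6.7 + 1.85 = 8.55 m.
A = 4.46 × 3.7 = 16.502 m².
Resultant F = γ·h_c·A = 9.81 × 8.55 × 16.502 = 1384.11 kN.
I_c = b·h³/12 = 4.46 × 3.7³/12 = 18.826 m⁴.
Centre of pressure: y_p = y_c + I_c/(y_c·A) = 8.55 + 18.826/(8.55 × 16.502) = 8.55 + 0.133431 = 8.68343 m along the plane.

h_p = 8.68 m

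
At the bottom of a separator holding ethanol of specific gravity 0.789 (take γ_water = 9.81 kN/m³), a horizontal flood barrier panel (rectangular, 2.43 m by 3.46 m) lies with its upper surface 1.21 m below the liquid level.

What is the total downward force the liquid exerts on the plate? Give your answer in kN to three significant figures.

γ = 0.789 × 9.81 = 7.74009 kN/m³.
The plate is horizontal, so pressure is uniform at p = γ·h = 7.74009 × 1.21 = 9.36551 kN/m².
A = 2.43 × 3.46 = 8.4078 m².
F = p·A = 9.36551 × 8.4078 = 78.7433 kN.

F ≈ 78.7 kN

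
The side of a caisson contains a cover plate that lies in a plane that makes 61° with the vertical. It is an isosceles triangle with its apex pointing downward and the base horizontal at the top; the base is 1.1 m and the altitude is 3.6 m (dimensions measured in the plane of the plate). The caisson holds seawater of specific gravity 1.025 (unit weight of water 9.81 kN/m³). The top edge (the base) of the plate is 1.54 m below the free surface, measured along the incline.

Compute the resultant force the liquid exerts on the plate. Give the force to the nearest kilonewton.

F ≈ 26 kN

γ = 1.025 × 9.81 = 10.05525 kN/m³.
The plate makes 61° with the vertical, i.e. θ = 90° − 61° = 29° to the horizontal. Measuring y along the incline from the free-surface line, vertical depth h = y·sinθ with sinθ = 0.484810.
With the apex down, the centroid sits h/3 = 3.6/3 = 1.2 m below the base (the top edge), so y_c = 1.54 + 1.2 = 2.74 m and h_c = 2.74 × 0.484810 = 1.32838 m.
A = ½ × 1.1 × 3.6 = 1.98 m².
Resultant F = γ·h_c·A = 10.05525 × 1.32838 × 1.98 = 26.4472 kN.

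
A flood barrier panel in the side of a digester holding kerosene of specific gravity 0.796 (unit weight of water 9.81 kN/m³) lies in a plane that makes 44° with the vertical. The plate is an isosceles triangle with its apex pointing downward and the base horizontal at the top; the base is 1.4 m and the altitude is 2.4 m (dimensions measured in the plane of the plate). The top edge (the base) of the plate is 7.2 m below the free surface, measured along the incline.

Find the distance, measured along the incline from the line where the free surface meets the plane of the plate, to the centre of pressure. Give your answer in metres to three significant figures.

y_p = 8.04 m

γ = 0.796 × 9.81 = 7.80876 kN/m³.
The plate makes 44° with the vertical, i.e. θ = 90° − 44° = 46° to the horizontal. Measuring y along the incline from the free-surface line, vertical depth h = y·sinθ with sinθ = 0.719340.
With the apex down, the centroid sits h/3 = 2.4/3 = 0.8 m below the base (the top edge), so y_c = 7.2 + 0.8 = 8 m and h_c = 8 × 0.719340 = 5.75472 m.
A = ½ × 1.4 × 2.4 = 1.68 m².
Resultant F = γ·h_c·A = 7.80876 × 5.75472 × 1.68 = 75.4945 kN.
I_c = b·h³/36 = 1.4 × 2.4³/36 = 0.5376 m⁴.
Centre of pressure: y_p = y_c + I_c/(y_c·A) = 8 + 0.5376/(8 × 1.68) = 8 + 0.04 = 8.04 m along the plane.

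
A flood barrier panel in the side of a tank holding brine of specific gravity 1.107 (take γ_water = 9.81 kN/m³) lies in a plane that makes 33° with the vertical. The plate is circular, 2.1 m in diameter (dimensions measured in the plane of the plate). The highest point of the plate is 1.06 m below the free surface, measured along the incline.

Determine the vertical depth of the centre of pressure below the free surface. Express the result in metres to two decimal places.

h_p = 1.88 m

γ = 1.107 × 9.81 = 10.85967 kN/m³.
The plate makes 33° with the vertical, i.e. θ = 90° − 33° = 57° to the horizontal. Measuring y along the incline from the free-surface line, vertical depth h = y·sinθ with sinθ = 0.838671.
The centroid is at the centre, 1.05 m below the top of the plate, so y_c = 1.06 + 1.05 = 2.11 m and h_c = 2.11 × 0.838671 = 1.7696 m.
A = π(1.05)² = 3.46361 m².
Resultant F = γ·h_c·A = 10.85967 × 1.7696 × 3.46361 = 66.5611 kN.
I_c = πr⁴/4 = π × 1.05⁴/4 = 0.954656 m⁴.
Centre of pressure: y_p = y_c + I_c/(y_c·A) = 2.11 + 0.954656/(2.11 × 3.46361) = 2.11 + 0.130628 = 2.24063 m along the plane.
Vertically, h_p = y_p·sinθ = 2.24063 × 0.838671 = 1.87915 m.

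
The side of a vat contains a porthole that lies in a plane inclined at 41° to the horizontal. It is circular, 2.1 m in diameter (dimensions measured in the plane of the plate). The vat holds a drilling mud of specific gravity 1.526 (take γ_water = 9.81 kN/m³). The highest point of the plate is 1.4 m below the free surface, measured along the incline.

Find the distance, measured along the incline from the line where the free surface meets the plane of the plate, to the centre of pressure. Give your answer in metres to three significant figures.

γ = 1.526 × 9.81 = 14.97006 kN/m³.
Let θ = 41° be the plate's angle to the horizontal; measure y along the incline from where the plane meets the free surface. Vertical depth h = y·sinθ with sinθ = 0.656059.
The centroid is at the centre, 1.05 m below the top of the plate, so y_c = 1.4 + 1.05 = 2.45 m and h_c = 2.45 × 0.656059 = 1.60734 m.
A = π(1.05)² = 3.46361 m².
Resultant F = γ·h_c·A = 14.97006 × 1.60734 × 3.46361 = 83.3413 kN.
I_c = πr⁴/4 = π × 1.05⁴/4 = 0.954656 m⁴.
Centre of pressure: y_p = y_c + I_c/(y_c·A) = 2.45 + 0.954656/(2.45 × 3.46361) = 2.45 + 0.1125 = 2.5625 m along the plane.

y_p = 2.56 m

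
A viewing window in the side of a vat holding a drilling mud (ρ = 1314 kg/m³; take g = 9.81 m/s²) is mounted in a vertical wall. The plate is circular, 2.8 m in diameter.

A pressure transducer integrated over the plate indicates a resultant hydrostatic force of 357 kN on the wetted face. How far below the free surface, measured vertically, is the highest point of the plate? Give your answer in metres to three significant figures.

γ = ρg = 1314 × 9.81 / 1000 = 12.89034 kN/m³.
A = π(1.4)² = 6.15752 m².
From F = γ·h_c·A, the centroid depth is h_c = 357/(12.89034 × 6.15752) = 4.49778 m.
The centroid is at the centre, 1.4 m below the top of the plate, so the highest point sits at h_top = 4.49778 − 1.4 = 3.09778 m below the surface.

d_top ≈ 3.10 m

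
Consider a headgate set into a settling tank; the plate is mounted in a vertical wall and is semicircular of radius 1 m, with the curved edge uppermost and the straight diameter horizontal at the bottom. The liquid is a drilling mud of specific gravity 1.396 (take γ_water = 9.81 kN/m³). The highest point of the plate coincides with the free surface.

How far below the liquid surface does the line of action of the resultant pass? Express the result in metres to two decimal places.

h_p = 0.70 m

γ = 1.396 × 9.81 = 13.69476 kN/m³.
The centroid lies 4r/(3π) = 0.424413 m above the diameter, so r − 4r/(3π) = 1 − 0.424413 = 0.575587 m below the topmost point, so the centroid depth is h_c = 0.575587 m.
A = πr²/2 = π × 1²/2 = 1.5708 m².
Resultant F = γ·h_c·A = 13.69476 × 0.575587 × 1.5708 = 12.3819 kN.
I_c = (π/8 − 8/(9π))·r⁴ = 0.109757 × 1⁴ = 0.109757 m⁴.
Centre of pressure: y_p = y_c + I_c/(y_c·A) = 0.575587 + 0.109757/(0.575587 × 1.5708) = 0.575587 + 0.121395 = 0.696982 m along the plane.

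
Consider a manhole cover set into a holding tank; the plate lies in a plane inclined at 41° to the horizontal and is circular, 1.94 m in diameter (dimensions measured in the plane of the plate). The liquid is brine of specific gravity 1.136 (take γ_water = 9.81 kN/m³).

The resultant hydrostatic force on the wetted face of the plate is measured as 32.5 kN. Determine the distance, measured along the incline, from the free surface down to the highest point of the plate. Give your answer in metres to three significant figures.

γ = 1.136 × 9.81 = 11.14416 kN/m³.
A = π(0.97)² = 2.95592 m².
From F = γ·h_c·A, the centroid depth is h_c = 32.5/(11.14416 × 2.95592) = 0.986605 m.
Let θ = 41° be the plate's angle to the horizontal; measure y along the incline from where the plane meets the free surface. Vertical depth h = y·sinθ with sinθ = 0.656059.
Along the incline, y_c = h_c/sinθ = 0.986605/0.656059 = 1.50384 m.
The centroid is at the centre, 0.97 m below the top of the plate, so the highest point sits at y_top = 1.50384 − 0.97 = 0.53384 m along the incline.

y_top ≈ 0.534 m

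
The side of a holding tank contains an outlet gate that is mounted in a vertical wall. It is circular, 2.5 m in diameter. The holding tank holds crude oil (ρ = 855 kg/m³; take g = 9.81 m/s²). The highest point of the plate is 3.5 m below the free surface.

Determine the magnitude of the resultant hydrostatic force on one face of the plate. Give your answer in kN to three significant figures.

F ≈ 196 kN

γ = ρg = 855 × 9.81 / 1000 = 8.38755 kN/m³.
The centroid is at the centre, 1.25 m below the top of the plate, so the centroid depth is h_c = 3.5 + 1.25 = 4.75 m.
A = π(1.25)² = 4.90874 m².
Resultant F = γ·h_c·A = 8.38755 × 4.75 × 4.90874 = 195.568 kN.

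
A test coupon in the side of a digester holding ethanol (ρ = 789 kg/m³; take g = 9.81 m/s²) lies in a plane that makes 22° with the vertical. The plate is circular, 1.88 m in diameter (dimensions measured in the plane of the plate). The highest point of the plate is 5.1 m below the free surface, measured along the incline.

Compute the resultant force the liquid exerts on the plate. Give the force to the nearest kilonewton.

F ≈ 120 kN

γ = ρg = 789 × 9.81 / 1000 = 7.74009 kN/m³.
The plate makes 22° with the vertical, i.e. θ = 90° − 22° = 68° to the horizontal. Measuring y along the incline from the free-surface line, vertical depth h = y·sinθ with sinθ = 0.927184.
The centroid is at the centre, 0.94 m below the top of the plate, so y_c = 5.1 + 0.94 = 6.04 m and h_c = 6.04 × 0.927184 = 5.60019 m.
A = π(0.94)² = 2.77591 m².
Resultant F = γ·h_c·A = 7.74009 × 5.60019 × 2.77591 = 120.325 kN.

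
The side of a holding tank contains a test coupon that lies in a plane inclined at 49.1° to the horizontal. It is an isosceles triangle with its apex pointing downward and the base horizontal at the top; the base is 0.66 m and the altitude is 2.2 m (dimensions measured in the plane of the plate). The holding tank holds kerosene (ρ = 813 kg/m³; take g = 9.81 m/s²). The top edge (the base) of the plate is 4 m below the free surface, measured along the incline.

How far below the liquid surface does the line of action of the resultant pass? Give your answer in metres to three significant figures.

γ = ρg = 813 × 9.81 / 1000 = 7.97553 kN/m³.
Let θ = 49.1° be the plate's angle to the horizontal; measure y along the incline from where the plane meets the free surface. Vertical depth h = y·sinθ with sinθ = 0.755853.
With the apex down, the centroid sits h/3 = 2.2/3 = 0.733333 m below the base (the top edge), so y_c = 4 + 0.733333 = 4.73333 m and h_c = 4.73333 × 0.755853 = 3.5777 m.
A = ½ × 0.66 × 2.2 = 0.726 m².
Resultant F = γ·h_c·A = 7.97553 × 3.5777 × 0.726 = 20.7157 kN.
I_c = b·h³/36 = 0.66 × 2.2³/36 = 0.195213 m⁴.
Centre of pressure: y_p = y_c + I_c/(y_c·A) = 4.73333 + 0.195213/(4.73333 × 0.726) = 4.73333 + 0.0568075 = 4.79014 m along the plane.
Vertically, h_p = y_p·sinθ = 4.79014 × 0.755853 = 3.62064 m.

h_p = 3.62 m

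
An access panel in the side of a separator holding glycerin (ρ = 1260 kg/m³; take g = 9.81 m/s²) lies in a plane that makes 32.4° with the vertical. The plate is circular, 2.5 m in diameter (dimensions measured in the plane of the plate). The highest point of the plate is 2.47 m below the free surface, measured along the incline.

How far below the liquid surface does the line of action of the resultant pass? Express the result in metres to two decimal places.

h_p = 3.23 m

γ = ρg = 1260 × 9.81 / 1000 = 12.3606 kN/m³.
The plate makes 32.4° with the vertical, i.e. θ = 90° − 32.4° = 57.6° to the horizontal. Measuring y along the incline from the free-surface line, vertical depth h = y·sinθ with sinθ = 0.844328.
The centroid is at the centre, 1.25 m below the top of the plate, so y_c = 2.47 + 1.25 = 3.72 m and h_c = 3.72 × 0.844328 = 3.1409 m.
A = π(1.25)² = 4.90874 m².
Resultant F = γ·h_c·A = 12.3606 × 3.1409 × 4.90874 = 190.574 kN.
I_c = πr⁴/4 = π × 1.25⁴/4 = 1.91748 m⁴.
Centre of pressure: y_p = y_c + I_c/(y_c·A) = 3.72 + 1.91748/(3.72 × 4.90874) = 3.72 + 0.105007 = 3.82501 m along the plane.
Vertically, h_p = y_p·sinθ = 3.82501 × 0.844328 = 3.22956 m.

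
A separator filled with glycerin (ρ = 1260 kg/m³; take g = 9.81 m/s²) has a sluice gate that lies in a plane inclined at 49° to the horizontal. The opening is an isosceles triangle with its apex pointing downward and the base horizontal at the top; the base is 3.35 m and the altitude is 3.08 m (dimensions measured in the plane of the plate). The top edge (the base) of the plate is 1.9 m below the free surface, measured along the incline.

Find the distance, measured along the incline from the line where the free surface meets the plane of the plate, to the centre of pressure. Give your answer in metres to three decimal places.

y_p = 3.107 m

γ = ρg = 1260 × 9.81 / 1000 = 12.3606 kN/m³.
Let θ = 49° be the plate's angle to the horizontal; measure y along the incline from where the plane meets the free surface. Vertical depth h = y·sinθ with sinθ = 0.754710.
With the apex down, the centroid sits h/3 = 3.08/3 = 1.02667 m below the base (the top edge), so y_c = 1.9 + 1.02667 = 2.92667 m and h_c = 2.92667 × 0.754710 = 2.20879 m.
A = ½ × 3.35 × 3.08 = 5.159 m².
Resultant F = γ·h_c·A = 12.3606 × 2.20879 × 5.159 = 140.851 kN.
I_c = b·h³/36 = 3.35 × 3.08³/36 = 2.71891 m⁴.
Centre of pressure: y_p = y_c + I_c/(y_c·A) = 2.92667 + 2.71891/(2.92667 × 5.159) = 2.92667 + 0.180076 = 3.10675 m along the plane.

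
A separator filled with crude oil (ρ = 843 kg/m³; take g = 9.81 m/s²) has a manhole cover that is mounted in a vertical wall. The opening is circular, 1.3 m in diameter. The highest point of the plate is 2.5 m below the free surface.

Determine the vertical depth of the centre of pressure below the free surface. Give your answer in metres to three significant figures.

γ = ρg = 843 × 9.81 / 1000 = 8.26983 kN/m³.
The centroid is at the centre, 0.65 m below the top of the plate, so the centroid depth is h_c = 2.5 + 0.65 = 3.15 m.
A = π(0.65)² = 1.32732 m².
Resultant F = γ·h_c·A = 8.26983 × 3.15 × 1.32732 = 34.5766 kN.
I_c = πr⁴/4 = π × 0.65⁴/4 = 0.140198 m⁴.
Centre of pressure: y_p = y_c + I_c/(y_c·A) = 3.15 + 0.140198/(3.15 × 1.32732) = 3.15 + 0.0335317 = 3.18353 m along the plane.

h_p = 3.18 m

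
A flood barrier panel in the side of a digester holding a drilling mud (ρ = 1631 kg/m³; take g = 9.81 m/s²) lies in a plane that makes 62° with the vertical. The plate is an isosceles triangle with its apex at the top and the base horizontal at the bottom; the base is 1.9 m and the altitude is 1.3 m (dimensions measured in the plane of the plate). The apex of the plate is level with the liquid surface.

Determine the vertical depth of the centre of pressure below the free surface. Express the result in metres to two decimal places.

h_p = 0.46 m

γ = ρg = 1631 × 9.81 / 1000 = 16.00011 kN/m³.
The plate makes 62° with the vertical, i.e. θ = 90° − 62° = 28° to the horizontal. Measuring y along the incline from the free-surface line, vertical depth h = y·sinθ with sinθ = 0.469472.
With the apex up, the centroid sits 2h/3 = 2 × 1.3/3 = 0.866667 m below the apex, so y_c = 0.866667 m and h_c = 0.866667 × 0.469472 = 0.406876 m.
A = ½ × 1.9 × 1.3 = 1.235 m².
Resultant F = γ·h_c·A = 16.00011 × 0.406876 × 1.235 = 8.03993 kN.
I_c = b·h³/36 = 1.9 × 1.3³/36 = 0.115953 m⁴.
Centre of pressure: y_p = y_c + I_c/(y_c·A) = 0.866667 + 0.115953/(0.866667 × 1.235) = 0.866667 + 0.108333 = 0.975 m along the plane.
Vertically, h_p = y_p·sinθ = 0.975 × 0.469472 = 0.457735 m.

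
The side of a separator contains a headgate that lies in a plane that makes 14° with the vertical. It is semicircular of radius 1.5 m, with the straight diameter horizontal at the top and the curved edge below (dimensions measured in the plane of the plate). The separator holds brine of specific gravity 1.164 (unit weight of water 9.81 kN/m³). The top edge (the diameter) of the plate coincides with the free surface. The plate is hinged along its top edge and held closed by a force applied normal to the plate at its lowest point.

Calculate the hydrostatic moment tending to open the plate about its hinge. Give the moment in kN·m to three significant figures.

M ≈ 22.0 kN·m

γ = 1.164 × 9.81 = 11.41884 kN/m³.
The plate makes 14° with the vertical, i.e. θ = 90° − 14° = 76° to the horizontal. Measuring y along the incline from the free-surface line, vertical depth h = y·sinθ with sinθ = 0.970296.
The centroid of a semicircle lies 4r/(3π) = 0.63662 m from the diameter, here below the top edge, so y_c = 0.63662 m and h_c = 0.63662 × 0.970296 = 0.61771 m.
A = πr²/2 = π × 1.5²/2 = 3.53429 m².
Resultant F = γ·h_c·A = 11.41884 × 0.61771 × 3.53429 = 24.9292 kN.
I_c = (π/8 − 8/(9π))·r⁴ = 0.109757 × 1.5⁴ = 0.555645 m⁴.
Centre of pressure: y_p = y_c + I_c/(y_c·A) = 0.63662 + 0.555645/(0.63662 × 3.53429) = 0.63662 + 0.246953 = 0.883573 m along the plane.
The resultant acts 0.63662 + 0.246953 = 0.883573 m (along the plate) below the hinge at the top edge, so the moment about the hinge is M = F × 0.883573 = 24.9292 × 0.883573 = 22.0268 kN·m.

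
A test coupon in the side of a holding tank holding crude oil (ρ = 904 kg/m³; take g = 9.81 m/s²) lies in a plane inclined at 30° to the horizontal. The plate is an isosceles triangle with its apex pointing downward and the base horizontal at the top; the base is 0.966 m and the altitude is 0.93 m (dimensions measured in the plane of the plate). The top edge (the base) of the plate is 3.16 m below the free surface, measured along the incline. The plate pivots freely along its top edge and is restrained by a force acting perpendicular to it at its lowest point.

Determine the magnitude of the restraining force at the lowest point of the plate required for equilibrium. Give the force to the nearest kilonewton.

γ = ρg = 904 × 9.81 / 1000 = 8.86824 kN/m³.
Let θ = 30° be the plate's angle to the horizontal; measure y along the incline from where the plane meets the free surface. Vertical depth h = y·sinθ with sinθ = 0.500000.
With the apex down, the centroid sits h/3 = 0.93/3 = 0.31 m below the base (the top edge), so y_c = 3.16 + 0.31 = 3.47 m and h_c = 3.47 × 0.500000 = 1.735 m.
A = ½ × 0.966 × 0.93 = 0.44919 m².
Resultant F = γ·h_c·A = 8.86824 × 1.735 × 0.44919 = 6.91142 kN.
I_c = b·h³/36 = 0.966 × 0.93³/36 = 0.0215836 m⁴.
Centre of pressure: y_p = y_c + I_c/(y_c·A) = 3.47 + 0.0215836/(3.47 × 0.44919) = 3.47 + 0.0138473 = 3.48385 m along the plane.
The resultant acts 0.31 + 0.0138473 = 0.323847 m (along the plate) below the hinge at the top edge, so the moment about the hinge is M = F × 0.323847 = 6.91142 × 0.323847 = 2.23824 kN·m.
A normal force at the bottom, 0.93 m from the hinge, must supply this moment: P = 2.23824/0.93 = 2.40671 kN.

P ≈ 2 kN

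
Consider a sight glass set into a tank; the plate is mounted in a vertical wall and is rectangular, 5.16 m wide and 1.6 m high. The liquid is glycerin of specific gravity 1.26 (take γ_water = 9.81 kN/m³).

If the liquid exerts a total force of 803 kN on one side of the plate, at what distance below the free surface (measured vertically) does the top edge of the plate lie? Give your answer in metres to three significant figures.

d_top ≈ 7.07 m

γ = 1.26 × 9.81 = 12.3606 kN/m³.
A = 5.16 × 1.6 = 8.256 m².
From F = γ·h_c·A, the centroid depth is h_c = 803/(12.3606 × 8.256) = 7.86876 m.
The centroid lies 1.6/2 = 0.8 m below the top edge, so the top edge sits at h_top = 7.86876 − 0.8 = 7.06876 m below the surface.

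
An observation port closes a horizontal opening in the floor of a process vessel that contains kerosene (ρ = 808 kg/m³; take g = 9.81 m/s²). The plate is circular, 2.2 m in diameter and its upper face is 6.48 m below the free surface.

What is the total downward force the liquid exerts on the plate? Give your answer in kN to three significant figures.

F ≈ 195 kN

γ = ρg = 808 × 9.81 / 1000 = 7.92648 kN/m³.
The plate is horizontal, so pressure is uniform at p = γ·h = 7.92648 × 6.48 = 51.3636 kN/m².
A = π(1.1)² = 3.80133 m².
F = p·A = 51.3636 × 3.80133 = 195.25 kN.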